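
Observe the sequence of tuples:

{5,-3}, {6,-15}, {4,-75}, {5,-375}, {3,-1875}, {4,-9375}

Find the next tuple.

For the first component, alternating steps +1, −2, +1, −2, …: 5, 6, 4, 5, 3, 4 → 2.
Second component goes -3, -15, -75, -375, -1875, -9375 → -46875 (×5 each step).
So the next tuple is {2,-46875}.

{2,-46875}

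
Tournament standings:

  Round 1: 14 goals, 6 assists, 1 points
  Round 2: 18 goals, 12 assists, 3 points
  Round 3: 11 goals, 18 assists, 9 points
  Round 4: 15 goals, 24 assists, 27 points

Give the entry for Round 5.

8 goals, 30 assists, 81 points

Goals: 14, 18, 11, 15 → 8 (alternating steps +4, −7, +4, −7, …).
Assists goes 6, 12, 18, 24 → 30 (+6 each step).
For the points, ×3 each step: 1, 3, 9, 27 → 81.
So the next line is 8 goals, 30 assists, 81 points.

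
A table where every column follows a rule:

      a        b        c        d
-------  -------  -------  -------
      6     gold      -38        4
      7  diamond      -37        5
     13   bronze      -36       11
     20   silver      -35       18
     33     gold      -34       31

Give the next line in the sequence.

Column a: 6, 7, 13, 20, 33 → 53 (each term is the sum of the two before it).
Column b: repeats gold → diamond → bronze → silver; gold, diamond, bronze, silver, gold → diamond.
Column c: +1 each step; -38, -37, -36, -35, -34 → -33.
Column d goes 4, 5, 11, 18, 31 → 51 (always 2 less than the column a).
Putting it together: 53  diamond  -33  51.

53  diamond  -33  51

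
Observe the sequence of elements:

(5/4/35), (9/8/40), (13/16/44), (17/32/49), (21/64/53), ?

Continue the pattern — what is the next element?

(25/128/58)

First entry: 5, 9, 13, 17, 21 → 25 (+4 each step).
Second entry: ×2 each step; 4, 8, 16, 32, 64 → 128.
Third entry: 35, 40, 44, 49, 53 → 58 (alternating steps +5, +4, +5, +4, …).
Putting it together: (25/128/58).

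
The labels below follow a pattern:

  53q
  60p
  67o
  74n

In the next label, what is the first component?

First component: +7 each step; 53, 60, 67, 74 → 81.

81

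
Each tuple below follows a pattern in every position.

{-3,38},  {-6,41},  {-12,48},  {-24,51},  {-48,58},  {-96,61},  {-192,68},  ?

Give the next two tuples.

{-384,71}, {-768,78}

First part — ×2 each step: -3, -6, -12, -24, -48, -96, -192 → -384 → -768.
Second part: alternating steps +3, +7, +3, +7, …; 38, 41, 48, 51, 58, 61, 68 → 71 → 78.
So the next two tuples are {-384,71} and {-768,78}.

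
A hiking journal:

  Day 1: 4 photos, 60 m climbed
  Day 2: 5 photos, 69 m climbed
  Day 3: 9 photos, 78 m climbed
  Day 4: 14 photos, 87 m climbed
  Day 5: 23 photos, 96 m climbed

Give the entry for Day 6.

37 photos, 105 m climbed

Photos: 4, 5, 9, 14, 23 → 37 (each term is the sum of the two before it).
M climbed: 60, 69, 78, 87, 96 → 105 (+9 each step).
So the next row is 37 photos, 105 m climbed.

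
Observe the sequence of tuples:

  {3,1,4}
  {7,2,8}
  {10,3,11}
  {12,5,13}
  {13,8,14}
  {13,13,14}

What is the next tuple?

First slot — differences are 4, 3, 2, … (decreasing by 1 each time): 3, 7, 10, 12, 13, 13 → 12.
Second slot goes 1, 2, 3, 5, 8, 13 → 21 (each term is the sum of the two before it).
Third slot: 4, 8, 11, 13, 14, 14 → 13 (always 1 more than the first slot).
Putting it together: {12,21,13}.

{12,21,13}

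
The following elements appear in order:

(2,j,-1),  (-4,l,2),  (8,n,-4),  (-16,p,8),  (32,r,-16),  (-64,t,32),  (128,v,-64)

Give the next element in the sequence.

First coordinate: ×(-2) each step; 2, -4, 8, -16, 32, -64, 128 → -256.
Letter — letters move forward 2 places in the alphabet: j, l, n, p, r, t, v → x.
Third coordinate: always the previous value of the first coordinate, so -1, 2, -4, 8, -16, 32, -64 → 128.
So the next element is (-256,x,128).

(-256,x,128)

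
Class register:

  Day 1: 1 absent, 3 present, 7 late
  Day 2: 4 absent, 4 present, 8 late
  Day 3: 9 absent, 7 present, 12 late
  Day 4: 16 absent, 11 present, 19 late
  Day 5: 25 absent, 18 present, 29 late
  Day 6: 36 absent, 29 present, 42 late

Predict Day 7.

49 absent, 47 present, 58 late

Absent goes 1, 4, 9, 16, 25, 36 → 49 (perfect squares: 1², 2², 3², …).
Present: 3, 4, 7, 11, 18, 29 → 47 (each term is the sum of the two before it).
For the late, differences are 1, 4, 7, … (increasing by 3 each time): 7, 8, 12, 19, 29, 42 → 58.
Combining the parts gives 49 absent, 47 present, 58 late.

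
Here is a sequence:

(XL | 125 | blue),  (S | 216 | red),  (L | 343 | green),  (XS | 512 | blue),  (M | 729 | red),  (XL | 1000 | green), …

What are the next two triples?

Size — repeats XL → S → L → XS → M: XL, S, L, XS, M, XL → S → L.
Second value: perfect cubes: 5³, 6³, 7³, …, so 125, 216, 343, 512, 729, 1000 → 1331 → 1728.
Colour — repeats blue → red → green: blue, red, green, blue, red, green → blue → red.
So the next two triples are (S | 1331 | blue) and (L | 1728 | red).

(S | 1331 | blue), (L | 1728 | red)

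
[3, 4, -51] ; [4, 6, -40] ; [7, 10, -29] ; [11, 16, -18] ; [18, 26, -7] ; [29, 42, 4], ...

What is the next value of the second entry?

68

Second entry — each term is the sum of the two before it: 4, 6, 10, 16, 26, 42 → 68.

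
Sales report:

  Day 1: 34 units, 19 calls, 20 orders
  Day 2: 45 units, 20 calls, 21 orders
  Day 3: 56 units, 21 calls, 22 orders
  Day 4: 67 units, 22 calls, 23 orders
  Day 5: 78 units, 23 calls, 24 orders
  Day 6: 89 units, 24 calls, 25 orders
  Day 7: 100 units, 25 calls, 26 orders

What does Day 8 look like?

Units: +11 each step, so 34, 45, 56, 67, 78, 89, 100 → 111.
Calls: +1 each step; 19, 20, 21, 22, 23, 24, 25 → 26.
Orders: always 1 more than the calls, so 20, 21, 22, 23, 24, 25, 26 → 27.
Combining the parts gives 111 units, 26 calls, 27 orders.

111 units, 26 calls, 27 orders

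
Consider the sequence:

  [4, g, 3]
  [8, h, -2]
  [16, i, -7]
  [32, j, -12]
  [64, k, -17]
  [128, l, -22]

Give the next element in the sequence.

First entry: ×2 each step; 4, 8, 16, 32, 64, 128 → 256.
For the letter, letters move forward 1 place in the alphabet: g, h, i, j, k, l → m.
For the third entry, −5 each step: 3, -2, -7, -12, -17, -22 → -27.
Combining the parts gives [256, m, -27].

[256, m, -27]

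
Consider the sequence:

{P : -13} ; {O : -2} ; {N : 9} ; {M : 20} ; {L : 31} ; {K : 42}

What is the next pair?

{J : 53}

Letter: letters move back 1 place in the alphabet; P, O, N, M, L, K → J.
Second part: +11 each step; -13, -2, 9, 20, 31, 42 → 53.
Putting it together: {J : 53}.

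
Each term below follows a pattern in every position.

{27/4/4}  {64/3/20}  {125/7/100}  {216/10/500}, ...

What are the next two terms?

{343/17/2500}, {512/27/12500}

For the first component, perfect cubes: 3³, 4³, 5³, …: 27, 64, 125, 216 → 343 → 512.
Second component: each term is the sum of the two before it, so 4, 3, 7, 10 → 17 → 27.
Third component: ×5 each step; 4, 20, 100, 500 → 2500 → 12500.
Putting the parts together: {343/17/2500} and then {512/27/12500}.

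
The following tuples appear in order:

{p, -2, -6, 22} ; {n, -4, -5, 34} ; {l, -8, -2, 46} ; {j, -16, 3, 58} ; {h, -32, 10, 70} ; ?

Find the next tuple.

Letter: p, n, l, j, h → f (letters move back 2 places in the alphabet).
Second component: ×2 each step; -2, -4, -8, -16, -32 → -64.
Third component: differences are 1, 3, 5, … (increasing by 2 each time), so -6, -5, -2, 3, 10 → 19.
Fourth component goes 22, 34, 46, 58, 70 → 82 (+12 each step).
Putting it together: {f, -64, 19, 82}.

{f, -64, 19, 82}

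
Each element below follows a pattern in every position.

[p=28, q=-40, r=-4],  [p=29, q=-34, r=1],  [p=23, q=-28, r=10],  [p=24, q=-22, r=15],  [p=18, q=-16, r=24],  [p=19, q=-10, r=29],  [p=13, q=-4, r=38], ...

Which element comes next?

[p=14, q=2, r=43]

P: alternating steps +1, −6, +1, −6, …; 28, 29, 23, 24, 18, 19, 13 → 14.
Q — +6 each step: -40, -34, -28, -22, -16, -10, -4 → 2.
R: -4, 1, 10, 15, 24, 29, 38 → 43 (alternating steps +5, +9, +5, +9, …).
So the next element is [p=14, q=2, r=43].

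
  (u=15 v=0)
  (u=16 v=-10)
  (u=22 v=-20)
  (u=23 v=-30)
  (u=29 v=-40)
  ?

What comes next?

(u=30 v=-50)

U: alternating steps +1, +6, +1, +6, …; 15, 16, 22, 23, 29 → 30.
For the v, −10 each step: 0, -10, -20, -30, -40 → -50.
So the next tuple is (u=30 v=-50).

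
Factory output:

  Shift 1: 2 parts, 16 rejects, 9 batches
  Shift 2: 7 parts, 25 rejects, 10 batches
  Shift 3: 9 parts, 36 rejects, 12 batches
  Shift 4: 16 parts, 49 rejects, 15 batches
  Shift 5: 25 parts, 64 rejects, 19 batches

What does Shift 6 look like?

Parts: 2, 7, 9, 16, 25 → 41 (each term is the sum of the two before it).
For the rejects, perfect squares: 4², 5², 6², …: 16, 25, 36, 49, 64 → 81.
Batches goes 9, 10, 12, 15, 19 → 24 (differences are 1, 2, 3, … (increasing by 1 each time)).
So the next row is 41 parts, 81 rejects, 24 batches.

41 parts, 81 rejects, 24 batches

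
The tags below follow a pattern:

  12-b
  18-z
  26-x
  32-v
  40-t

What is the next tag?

First component: alternating steps +6, +8, +6, +8, …; 12, 18, 26, 32, 40 → 46.
Letter goes b, z, x, v, t → r (letters move back 2 places in the alphabet, wrapping A→Z).
Putting it together: 46-r.

46-r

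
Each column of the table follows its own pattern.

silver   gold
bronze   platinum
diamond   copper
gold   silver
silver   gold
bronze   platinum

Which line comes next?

diamond  copper

Rank goes silver, bronze, diamond, gold, silver, bronze → diamond (repeats silver → bronze → diamond → gold).
Metal: repeats gold → platinum → copper → silver, so gold, platinum, copper, silver, gold, platinum → copper.
Combining the parts gives diamond  copper.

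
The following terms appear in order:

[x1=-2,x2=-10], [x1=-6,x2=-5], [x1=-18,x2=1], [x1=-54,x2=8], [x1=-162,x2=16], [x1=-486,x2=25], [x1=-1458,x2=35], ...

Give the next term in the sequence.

[x1=-4374,x2=46]

For the x1, ×3 each step: -2, -6, -18, -54, -162, -486, -1458 → -4374.
X2 — differences are 5, 6, 7, … (increasing by 1 each time): -10, -5, 1, 8, 16, 25, 35 → 46.
Putting it together: [x1=-4374,x2=46].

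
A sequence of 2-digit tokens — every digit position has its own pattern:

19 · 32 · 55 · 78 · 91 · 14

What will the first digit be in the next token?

For the first digit, +2 each step, mod 10: 1, 3, 5, 7, 9, 1 → 3.
Second digit: +3 each step, mod 10; 9, 2, 5, 8, 1, 4 → 7.

3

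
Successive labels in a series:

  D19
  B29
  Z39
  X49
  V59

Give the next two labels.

T69 then R79

Letter: D, B, Z, X, V → T → R (letters move back 2 places in the alphabet, wrapping A→Z).
Second component — +10 each step: 19, 29, 39, 49, 59 → 69 → 79.
Putting the parts together: T69 and then R79.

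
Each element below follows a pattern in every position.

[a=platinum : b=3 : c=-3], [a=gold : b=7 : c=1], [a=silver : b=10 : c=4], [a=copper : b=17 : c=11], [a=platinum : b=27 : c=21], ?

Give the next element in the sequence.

A — repeats platinum → gold → silver → copper: platinum, gold, silver, copper, platinum → gold.
B goes 3, 7, 10, 17, 27 → 44 (each term is the sum of the two before it).
For the c, always 6 less than the b: -3, 1, 4, 11, 21 → 38.
So the next element is [a=gold : b=44 : c=38].

[a=gold : b=44 : c=38]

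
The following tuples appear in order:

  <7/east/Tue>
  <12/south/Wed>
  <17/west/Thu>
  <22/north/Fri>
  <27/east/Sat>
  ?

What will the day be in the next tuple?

Sun

Day: runs through the weekdays Mon→Sun; Tue, Wed, Thu, Fri, Sat → Sun.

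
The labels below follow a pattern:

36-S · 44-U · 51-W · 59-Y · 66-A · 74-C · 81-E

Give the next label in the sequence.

First component — alternating steps +8, +7, +8, +7, …: 36, 44, 51, 59, 66, 74, 81 → 89.
Letter — letters move forward 2 places in the alphabet, wrapping Z→A: S, U, W, Y, A, C, E → G.
Combining the parts gives 89-G.

89-G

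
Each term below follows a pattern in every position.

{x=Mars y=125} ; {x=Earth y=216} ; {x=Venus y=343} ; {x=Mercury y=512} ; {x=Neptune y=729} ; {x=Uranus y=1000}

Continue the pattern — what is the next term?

{x=Saturn y=1331}

X — runs backward through the planets Mercury→Neptune: Mars, Earth, Venus, Mercury, Neptune, Uranus → Saturn.
Y: 125, 216, 343, 512, 729, 1000 → 1331 (perfect cubes: 5³, 6³, 7³, …).
Putting it together: {x=Saturn y=1331}.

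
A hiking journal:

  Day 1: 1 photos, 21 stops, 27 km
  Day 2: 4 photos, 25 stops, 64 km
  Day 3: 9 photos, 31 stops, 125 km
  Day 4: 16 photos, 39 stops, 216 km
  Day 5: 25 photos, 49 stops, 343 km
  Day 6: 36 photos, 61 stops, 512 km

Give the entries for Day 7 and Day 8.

49 photos, 75 stops, 729 km; 64 photos, 91 stops, 1000 km

Photos: 1, 4, 9, 16, 25, 36 → 49 → 64 (perfect squares: 1², 2², 3², …).
Stops: 21, 25, 31, 39, 49, 61 → 75 → 91 (differences are 4, 6, 8, … (increasing by 2 each time)).
Km goes 27, 64, 125, 216, 343, 512 → 729 → 1000 (perfect cubes: 3³, 4³, 5³, …).
So the next two records are 49 photos, 75 stops, 729 km and 64 photos, 91 stops, 1000 km.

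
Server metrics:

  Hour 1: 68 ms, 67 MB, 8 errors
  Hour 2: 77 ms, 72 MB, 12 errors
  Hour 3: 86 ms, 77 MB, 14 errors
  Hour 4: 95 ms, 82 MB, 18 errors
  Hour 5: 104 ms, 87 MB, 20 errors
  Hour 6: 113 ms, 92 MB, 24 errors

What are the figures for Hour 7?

122 ms, 97 MB, 26 errors

Ms: +9 each step, so 68, 77, 86, 95, 104, 113 → 122.
MB — +5 each step: 67, 72, 77, 82, 87, 92 → 97.
Errors: 8, 12, 14, 18, 20, 24 → 26 (alternating steps +4, +2, +4, +2, …).
Putting it together: 122 ms, 97 MB, 26 errors.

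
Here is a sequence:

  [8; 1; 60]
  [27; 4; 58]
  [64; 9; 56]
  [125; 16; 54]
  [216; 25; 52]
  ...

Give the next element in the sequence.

[343; 36; 50]

For the first coordinate, perfect cubes: 2³, 3³, 4³, …: 8, 27, 64, 125, 216 → 343.
Second coordinate: perfect squares: 1², 2², 3², …, so 1, 4, 9, 16, 25 → 36.
Third coordinate goes 60, 58, 56, 54, 52 → 50 (−2 each step).
Combining the parts gives [343; 36; 50].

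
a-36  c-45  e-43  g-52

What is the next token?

Letter: letters move forward 2 places in the alphabet; a, c, e, g → i.
Second component: alternating steps +9, −2, +9, −2, …, so 36, 45, 43, 52 → 50.
So the next token is i-50.

i-50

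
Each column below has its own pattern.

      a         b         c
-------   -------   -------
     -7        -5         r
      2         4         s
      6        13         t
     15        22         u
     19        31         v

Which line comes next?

Column a: -7, 2, 6, 15, 19 → 28 (alternating steps +9, +4, +9, +4, …).
Column b: +9 each step, so -5, 4, 13, 22, 31 → 40.
Column c — letters move forward 1 place in the alphabet: r, s, t, u, v → w.
Combining the parts gives 28  40  w.

28  40  w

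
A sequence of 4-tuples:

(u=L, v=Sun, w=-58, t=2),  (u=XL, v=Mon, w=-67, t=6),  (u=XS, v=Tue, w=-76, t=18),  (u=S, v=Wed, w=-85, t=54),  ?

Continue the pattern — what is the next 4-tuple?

(u=M, v=Thu, w=-94, t=162)

U: runs through clothing sizes XS→XL, so L, XL, XS, S → M.
V: runs through the weekdays Mon→Sun; Sun, Mon, Tue, Wed → Thu.
W — −9 each step: -58, -67, -76, -85 → -94.
T: ×3 each step, so 2, 6, 18, 54 → 162.
So the next 4-tuple is (u=M, v=Thu, w=-94, t=162).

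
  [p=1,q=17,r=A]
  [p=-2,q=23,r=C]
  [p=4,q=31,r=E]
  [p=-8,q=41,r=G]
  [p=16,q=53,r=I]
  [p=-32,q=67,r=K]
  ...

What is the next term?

P: ×(-2) each step; 1, -2, 4, -8, 16, -32 → 64.
Q: differences are 6, 8, 10, … (increasing by 2 each time); 17, 23, 31, 41, 53, 67 → 83.
R: letters move forward 2 places in the alphabet, so A, C, E, G, I, K → M.
Putting it together: [p=64,q=83,r=M].

[p=64,q=83,r=M]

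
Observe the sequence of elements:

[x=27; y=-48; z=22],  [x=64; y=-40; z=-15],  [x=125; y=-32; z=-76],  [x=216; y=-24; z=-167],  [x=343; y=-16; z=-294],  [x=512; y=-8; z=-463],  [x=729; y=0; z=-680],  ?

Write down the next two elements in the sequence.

[x=1000; y=8; z=-951], [x=1331; y=16; z=-1282]

For the x, perfect cubes: 3³, 4³, 5³, …: 27, 64, 125, 216, 343, 512, 729 → 1000 → 1331.
Y: -48, -40, -32, -24, -16, -8, 0 → 8 → 16 (+8 each step).
Z — together with the x always sums to 49: 22, -15, -76, -167, -294, -463, -680 → -951 → -1282.
So the next two elements are [x=1000; y=8; z=-951] and [x=1331; y=16; z=-1282].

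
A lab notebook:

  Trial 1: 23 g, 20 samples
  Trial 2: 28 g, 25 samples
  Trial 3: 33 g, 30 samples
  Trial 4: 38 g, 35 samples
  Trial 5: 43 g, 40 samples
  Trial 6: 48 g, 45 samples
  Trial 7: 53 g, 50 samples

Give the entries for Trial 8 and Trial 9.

58 g, 55 samples; 63 g, 60 samples

For the g, +5 each step: 23, 28, 33, 38, 43, 48, 53 → 58 → 63.
Samples: +5 each step, so 20, 25, 30, 35, 40, 45, 50 → 55 → 60.
Putting the parts together: 58 g, 55 samples and then 63 g, 60 samples.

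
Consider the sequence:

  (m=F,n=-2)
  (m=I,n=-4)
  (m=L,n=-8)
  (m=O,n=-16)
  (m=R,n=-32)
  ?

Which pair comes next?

(m=U,n=-64)

M: letters move forward 3 places in the alphabet, so F, I, L, O, R → U.
N goes -2, -4, -8, -16, -32 → -64 (×2 each step).
Combining the parts gives (m=U,n=-64).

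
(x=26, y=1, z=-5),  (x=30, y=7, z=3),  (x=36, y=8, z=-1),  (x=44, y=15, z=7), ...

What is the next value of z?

3

X: 26, 30, 36, 44 → 54 (differences are 4, 6, 8, … (increasing by 2 each time)).
Y: each term is the sum of the two before it; 1, 7, 8, 15 → 23.
Z: alternating steps +8, −4, +8, −4, …, so -5, 3, -1, 7 → 3.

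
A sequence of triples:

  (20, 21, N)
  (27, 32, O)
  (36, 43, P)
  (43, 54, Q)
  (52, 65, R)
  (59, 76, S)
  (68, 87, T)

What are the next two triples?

First value: alternating steps +7, +9, +7, +9, …, so 20, 27, 36, 43, 52, 59, 68 → 75 → 84.
Second value: +11 each step; 21, 32, 43, 54, 65, 76, 87 → 98 → 109.
Letter: N, O, P, Q, R, S, T → U → V (letters move forward 1 place in the alphabet).
So the next two triples are (75, 98, U) and (84, 109, V).

(75, 98, U), (84, 109, V)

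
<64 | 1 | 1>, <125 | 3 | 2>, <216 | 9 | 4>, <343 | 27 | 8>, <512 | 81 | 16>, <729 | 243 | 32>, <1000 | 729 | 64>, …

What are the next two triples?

First coordinate: perfect cubes: 4³, 5³, 6³, …; 64, 125, 216, 343, 512, 729, 1000 → 1331 → 1728.
For the second coordinate, ×3 each step: 1, 3, 9, 27, 81, 243, 729 → 2187 → 6561.
Third coordinate: ×2 each step, so 1, 2, 4, 8, 16, 32, 64 → 128 → 256.
Putting the parts together: <1331 | 2187 | 128> and then <1728 | 6561 | 256>.

<1331 | 2187 | 128>, <1728 | 6561 | 256>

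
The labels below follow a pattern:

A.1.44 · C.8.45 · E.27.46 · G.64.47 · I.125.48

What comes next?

K.216.49

Letter: A, C, E, G, I → K (letters move forward 2 places in the alphabet).
Second component: perfect cubes: 1³, 2³, 3³, …, so 1, 8, 27, 64, 125 → 216.
Third component: 44, 45, 46, 47, 48 → 49 (+1 each step).
Combining the parts gives K.216.49.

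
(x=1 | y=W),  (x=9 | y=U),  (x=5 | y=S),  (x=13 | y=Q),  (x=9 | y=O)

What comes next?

X — alternating steps +8, −4, +8, −4, …: 1, 9, 5, 13, 9 → 17.
Y: letters move back 2 places in the alphabet, so W, U, S, Q, O → M.
Combining the parts gives (x=17 | y=M).

(x=17 | y=M)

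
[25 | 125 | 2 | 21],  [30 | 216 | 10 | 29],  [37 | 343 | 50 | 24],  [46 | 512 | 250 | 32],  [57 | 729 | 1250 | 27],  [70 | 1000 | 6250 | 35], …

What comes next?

[85 | 1331 | 31250 | 30]

First entry: differences are 5, 7, 9, … (increasing by 2 each time), so 25, 30, 37, 46, 57, 70 → 85.
Second entry goes 125, 216, 343, 512, 729, 1000 → 1331 (perfect cubes: 5³, 6³, 7³, …).
Third entry: ×5 each step; 2, 10, 50, 250, 1250, 6250 → 31250.
For the fourth entry, alternating steps +8, −5, +8, −5, …: 21, 29, 24, 32, 27, 35 → 30.
So the next term is [85 | 1331 | 31250 | 30].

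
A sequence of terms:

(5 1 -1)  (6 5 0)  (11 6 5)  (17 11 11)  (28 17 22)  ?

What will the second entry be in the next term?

Second entry: each term is the sum of the two before it, so 1, 5, 6, 11, 17 → 28.

28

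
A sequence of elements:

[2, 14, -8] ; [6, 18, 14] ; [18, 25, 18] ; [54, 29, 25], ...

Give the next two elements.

[162, 36, 29], [486, 40, 36]

First value: 2, 6, 18, 54 → 162 → 486 (×3 each step).
Second value: alternating steps +4, +7, +4, +7, …; 14, 18, 25, 29 → 36 → 40.
Third value goes -8, 14, 18, 25 → 29 → 36 (always the previous value of the second value).
Putting the parts together: [162, 36, 29] and then [486, 40, 36].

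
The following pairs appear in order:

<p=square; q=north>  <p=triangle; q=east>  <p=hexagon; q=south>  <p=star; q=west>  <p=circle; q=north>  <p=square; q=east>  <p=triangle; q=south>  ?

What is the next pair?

<p=hexagon; q=west>

For the p, repeats square → triangle → hexagon → star → circle: square, triangle, hexagon, star, circle, square, triangle → hexagon.
Q — repeats north → east → south → west: north, east, south, west, north, east, south → west.
So the next pair is <p=hexagon; q=west>.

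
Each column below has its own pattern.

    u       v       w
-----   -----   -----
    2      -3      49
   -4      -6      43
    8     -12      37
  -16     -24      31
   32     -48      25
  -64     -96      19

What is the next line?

128  -192  13

Column u: ×(-2) each step; 2, -4, 8, -16, 32, -64 → 128.
Column v: -3, -6, -12, -24, -48, -96 → -192 (×2 each step).
Column w: −6 each step; 49, 43, 37, 31, 25, 19 → 13.
Combining the parts gives 128  -192  13.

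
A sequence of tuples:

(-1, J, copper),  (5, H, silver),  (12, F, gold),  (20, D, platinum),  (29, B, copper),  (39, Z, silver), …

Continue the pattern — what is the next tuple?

First slot: differences are 6, 7, 8, … (increasing by 1 each time), so -1, 5, 12, 20, 29, 39 → 50.
Letter goes J, H, F, D, B, Z → X (letters move back 2 places in the alphabet, wrapping A→Z).
For the metal, repeats copper → silver → gold → platinum: copper, silver, gold, platinum, copper, silver → gold.
So the next tuple is (50, X, gold).

(50, X, gold)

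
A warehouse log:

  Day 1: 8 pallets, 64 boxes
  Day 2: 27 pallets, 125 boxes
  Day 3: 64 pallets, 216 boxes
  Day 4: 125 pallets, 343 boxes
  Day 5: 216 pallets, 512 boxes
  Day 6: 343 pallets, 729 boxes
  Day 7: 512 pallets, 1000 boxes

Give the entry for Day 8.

Pallets: perfect cubes: 2³, 3³, 4³, …, so 8, 27, 64, 125, 216, 343, 512 → 729.
For the boxes, perfect cubes: 4³, 5³, 6³, …: 64, 125, 216, 343, 512, 729, 1000 → 1331.
So the next line is 729 pallets, 1331 boxes.

729 pallets, 1331 boxes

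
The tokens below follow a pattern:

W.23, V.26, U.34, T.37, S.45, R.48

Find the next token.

Letter — letters move back 1 place in the alphabet: W, V, U, T, S, R → Q.
Second component: alternating steps +3, +8, +3, +8, …; 23, 26, 34, 37, 45, 48 → 56.
So the next token is Q.56.

Q.56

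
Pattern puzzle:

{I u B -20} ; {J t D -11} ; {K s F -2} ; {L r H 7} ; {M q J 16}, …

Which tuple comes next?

First letter: I, J, K, L, M → N (letters move forward 1 place in the alphabet).
Second letter: letters move back 1 place in the alphabet, so u, t, s, r, q → p.
Third letter — letters move forward 2 places in the alphabet: B, D, F, H, J → L.
For the fourth component, +9 each step: -20, -11, -2, 7, 16 → 25.
So the next tuple is {N p L 25}.

{N p L 25}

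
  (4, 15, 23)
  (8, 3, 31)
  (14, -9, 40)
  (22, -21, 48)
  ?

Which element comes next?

(32, -33, 57)

First part — differences are 4, 6, 8, … (increasing by 2 each time): 4, 8, 14, 22 → 32.
Second part: 15, 3, -9, -21 → -33 (−12 each step).
Third part goes 23, 31, 40, 48 → 57 (alternating steps +8, +9, +8, +9, …).
So the next element is (32, -33, 57).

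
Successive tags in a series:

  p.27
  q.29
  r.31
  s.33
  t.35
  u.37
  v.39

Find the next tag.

w.41

Letter goes p, q, r, s, t, u, v → w (letters move forward 1 place in the alphabet).
Second component: 27, 29, 31, 33, 35, 37, 39 → 41 (+2 each step).
Putting it together: w.41.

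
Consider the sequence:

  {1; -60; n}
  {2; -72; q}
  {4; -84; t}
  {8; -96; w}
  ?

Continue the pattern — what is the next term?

First entry: 1, 2, 4, 8 → 16 (×2 each step).
Second entry — −12 each step: -60, -72, -84, -96 → -108.
For the letter, letters move forward 3 places in the alphabet: n, q, t, w → z.
So the next term is {16; -108; z}.

{16; -108; z}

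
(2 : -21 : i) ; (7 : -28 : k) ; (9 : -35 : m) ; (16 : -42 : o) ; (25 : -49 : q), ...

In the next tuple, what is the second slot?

-56

For the second slot, −7 each step: -21, -28, -35, -42, -49 → -56.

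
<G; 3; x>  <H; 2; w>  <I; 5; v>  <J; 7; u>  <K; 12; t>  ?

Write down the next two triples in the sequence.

First letter: G, H, I, J, K → L → M (letters move forward 1 place in the alphabet).
Second slot goes 3, 2, 5, 7, 12 → 19 → 31 (each term is the sum of the two before it).
Second letter goes x, w, v, u, t → s → r (letters move back 1 place in the alphabet).
So the next two triples are <L; 19; s> and <M; 31; r>.

<L; 19; s>, <M; 31; r>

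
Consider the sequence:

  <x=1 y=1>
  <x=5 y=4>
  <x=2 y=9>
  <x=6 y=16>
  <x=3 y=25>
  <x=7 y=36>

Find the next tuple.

<x=4 y=49>

X: alternating steps +4, −3, +4, −3, …, so 1, 5, 2, 6, 3, 7 → 4.
Y: perfect squares: 1², 2², 3², …, so 1, 4, 9, 16, 25, 36 → 49.
So the next tuple is <x=4 y=49>.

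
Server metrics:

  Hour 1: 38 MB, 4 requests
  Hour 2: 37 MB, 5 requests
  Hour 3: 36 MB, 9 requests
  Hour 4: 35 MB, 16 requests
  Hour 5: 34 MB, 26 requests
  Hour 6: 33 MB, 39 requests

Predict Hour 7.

MB: 38, 37, 36, 35, 34, 33 → 32 (−1 each step).
Requests: 4, 5, 9, 16, 26, 39 → 55 (differences are 1, 4, 7, … (increasing by 3 each time)).
Putting it together: 32 MB, 55 requests.

32 MB, 55 requests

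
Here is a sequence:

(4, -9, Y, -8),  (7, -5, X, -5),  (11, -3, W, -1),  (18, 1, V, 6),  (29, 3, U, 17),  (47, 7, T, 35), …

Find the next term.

(76, 9, S, 64)

First coordinate — each term is the sum of the two before it: 4, 7, 11, 18, 29, 47 → 76.
Second coordinate: alternating steps +4, +2, +4, +2, …; -9, -5, -3, 1, 3, 7 → 9.
Letter: letters move back 1 place in the alphabet, so Y, X, W, V, U, T → S.
Fourth coordinate: -8, -5, -1, 6, 17, 35 → 64 (always 12 less than the first coordinate).
Combining the parts gives (76, 9, S, 64).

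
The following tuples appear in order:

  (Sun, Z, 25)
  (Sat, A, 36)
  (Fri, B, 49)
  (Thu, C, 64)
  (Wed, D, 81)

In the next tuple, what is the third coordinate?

100

Third coordinate: 25, 36, 49, 64, 81 → 100 (perfect squares: 5², 6², 7², …).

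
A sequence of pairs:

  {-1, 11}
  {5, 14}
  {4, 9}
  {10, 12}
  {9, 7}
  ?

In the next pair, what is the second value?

10

Second value — alternating steps +3, −5, +3, −5, …: 11, 14, 9, 12, 7 → 10.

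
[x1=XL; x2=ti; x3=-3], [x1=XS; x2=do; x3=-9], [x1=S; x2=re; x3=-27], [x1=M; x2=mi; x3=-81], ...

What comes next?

[x1=L; x2=fa; x3=-243]

X1 — runs through clothing sizes XS→XL: XL, XS, S, M → L.
X2: runs through the solfège scale do→ti, so ti, do, re, mi → fa.
X3 — ×3 each step: -3, -9, -27, -81 → -243.
Combining the parts gives [x1=L; x2=fa; x3=-243].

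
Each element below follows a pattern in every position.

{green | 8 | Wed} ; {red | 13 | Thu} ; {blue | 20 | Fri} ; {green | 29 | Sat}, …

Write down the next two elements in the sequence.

{red | 40 | Sun}, {blue | 53 | Mon}

Colour: repeats green → red → blue, so green, red, blue, green → red → blue.
Second slot: 8, 13, 20, 29 → 40 → 53 (differences are 5, 7, 9, … (increasing by 2 each time)).
Day: runs through the weekdays Mon→Sun, so Wed, Thu, Fri, Sat → Sun → Mon.
So the next two elements are {red | 40 | Sun} and {blue | 53 | Mon}.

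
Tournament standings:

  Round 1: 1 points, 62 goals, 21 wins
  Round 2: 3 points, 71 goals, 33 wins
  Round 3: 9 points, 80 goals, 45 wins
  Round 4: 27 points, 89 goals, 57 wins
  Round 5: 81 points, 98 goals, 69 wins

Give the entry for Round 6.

243 points, 107 goals, 81 wins

Points goes 1, 3, 9, 27, 81 → 243 (×3 each step).
Goals — +9 each step: 62, 71, 80, 89, 98 → 107.
Wins goes 21, 33, 45, 57, 69 → 81 (+12 each step).
So the next record is 243 points, 107 goals, 81 wins.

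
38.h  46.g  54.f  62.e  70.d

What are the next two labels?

First component: +8 each step, so 38, 46, 54, 62, 70 → 78 → 86.
Letter: letters move back 1 place in the alphabet, so h, g, f, e, d → c → b.
So the next two labels are 78.c and 86.b.

78.c then 86.b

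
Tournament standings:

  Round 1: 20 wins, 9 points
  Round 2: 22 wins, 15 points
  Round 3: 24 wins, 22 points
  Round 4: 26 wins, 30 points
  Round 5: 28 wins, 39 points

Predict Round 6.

Wins — +2 each step: 20, 22, 24, 26, 28 → 30.
Points goes 9, 15, 22, 30, 39 → 49 (differences are 6, 7, 8, … (increasing by 1 each time)).
Putting it together: 30 wins, 49 points.

30 wins, 49 points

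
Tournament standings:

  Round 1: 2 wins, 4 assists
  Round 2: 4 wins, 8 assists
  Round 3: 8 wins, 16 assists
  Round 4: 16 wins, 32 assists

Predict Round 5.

32 wins, 64 assists

Wins — ×2 each step: 2, 4, 8, 16 → 32.
Assists goes 4, 8, 16, 32 → 64 (always 2 × the wins).
Combining the parts gives 32 wins, 64 assists.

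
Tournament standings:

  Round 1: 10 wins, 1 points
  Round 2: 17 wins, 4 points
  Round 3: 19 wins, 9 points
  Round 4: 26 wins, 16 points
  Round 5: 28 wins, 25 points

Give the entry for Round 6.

35 wins, 36 points

Wins goes 10, 17, 19, 26, 28 → 35 (alternating steps +7, +2, +7, +2, …).
For the points, perfect squares: 1², 2², 3², …: 1, 4, 9, 16, 25 → 36.
So the next record is 35 wins, 36 points.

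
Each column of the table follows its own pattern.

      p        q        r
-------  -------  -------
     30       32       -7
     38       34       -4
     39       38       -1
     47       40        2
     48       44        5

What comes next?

Column p goes 30, 38, 39, 47, 48 → 56 (alternating steps +8, +1, +8, +1, …).
Column q: alternating steps +2, +4, +2, +4, …; 32, 34, 38, 40, 44 → 46.
Column r — +3 each step: -7, -4, -1, 2, 5 → 8.
So the next row is 56  46  8.

56  46  8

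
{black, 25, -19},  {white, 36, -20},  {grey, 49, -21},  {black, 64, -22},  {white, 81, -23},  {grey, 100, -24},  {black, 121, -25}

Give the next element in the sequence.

Shade goes black, white, grey, black, white, grey, black → white (repeats black → white → grey).
Second value: perfect squares: 5², 6², 7², …; 25, 36, 49, 64, 81, 100, 121 → 144.
Third value: −1 each step; -19, -20, -21, -22, -23, -24, -25 → -26.
Putting it together: {white, 144, -26}.

{white, 144, -26}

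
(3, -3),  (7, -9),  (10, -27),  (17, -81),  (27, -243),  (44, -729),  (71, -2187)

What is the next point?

First component — each term is the sum of the two before it: 3, 7, 10, 17, 27, 44, 71 → 115.
Second component: ×3 each step, so -3, -9, -27, -81, -243, -729, -2187 → -6561.
Combining the parts gives (115, -6561).

(115, -6561)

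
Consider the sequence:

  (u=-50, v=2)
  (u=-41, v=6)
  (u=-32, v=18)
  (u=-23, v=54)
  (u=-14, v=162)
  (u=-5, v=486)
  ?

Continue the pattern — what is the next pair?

U: +9 each step; -50, -41, -32, -23, -14, -5 → 4.
V — ×3 each step: 2, 6, 18, 54, 162, 486 → 1458.
So the next pair is (u=4, v=1458).

(u=4, v=1458)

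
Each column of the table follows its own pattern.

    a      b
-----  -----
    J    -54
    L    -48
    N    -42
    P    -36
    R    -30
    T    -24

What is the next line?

Column a — letters move forward 2 places in the alphabet: J, L, N, P, R, T → V.
Column b — +6 each step: -54, -48, -42, -36, -30, -24 → -18.
So the next line is V  -18.

V  -18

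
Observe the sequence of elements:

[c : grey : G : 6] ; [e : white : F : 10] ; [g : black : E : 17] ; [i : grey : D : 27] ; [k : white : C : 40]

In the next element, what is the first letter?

For the first letter, letters move forward 2 places in the alphabet: c, e, g, i, k → m.

m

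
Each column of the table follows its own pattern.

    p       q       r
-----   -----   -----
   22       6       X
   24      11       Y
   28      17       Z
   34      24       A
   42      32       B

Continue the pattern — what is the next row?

52  41  C

Column p: 22, 24, 28, 34, 42 → 52 (differences are 2, 4, 6, … (increasing by 2 each time)).
Column q — differences are 5, 6, 7, … (increasing by 1 each time): 6, 11, 17, 24, 32 → 41.
Column r — letters move forward 1 place in the alphabet, wrapping Z→A: X, Y, Z, A, B → C.
So the next row is 52  41  C.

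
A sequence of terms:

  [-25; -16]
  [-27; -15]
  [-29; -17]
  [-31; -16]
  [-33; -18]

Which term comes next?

First coordinate: −2 each step; -25, -27, -29, -31, -33 → -35.
Second coordinate — alternating steps +1, −2, +1, −2, …: -16, -15, -17, -16, -18 → -17.
Combining the parts gives [-35; -17].

[-35; -17]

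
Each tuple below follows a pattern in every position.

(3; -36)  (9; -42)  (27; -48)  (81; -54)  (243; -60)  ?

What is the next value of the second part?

First part: 3, 9, 27, 81, 243 → 729 (×3 each step).
Second part: −6 each step, so -36, -42, -48, -54, -60 → -66.

-66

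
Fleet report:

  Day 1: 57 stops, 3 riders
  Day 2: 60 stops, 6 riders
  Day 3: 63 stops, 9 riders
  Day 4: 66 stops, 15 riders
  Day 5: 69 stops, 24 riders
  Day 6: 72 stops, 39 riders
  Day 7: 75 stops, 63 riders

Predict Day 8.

Stops: +3 each step, so 57, 60, 63, 66, 69, 72, 75 → 78.
Riders — each term is the sum of the two before it: 3, 6, 9, 15, 24, 39, 63 → 102.
So the next row is 78 stops, 102 riders.

78 stops, 102 riders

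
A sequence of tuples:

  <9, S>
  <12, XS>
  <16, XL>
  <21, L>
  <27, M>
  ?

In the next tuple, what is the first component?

34

First component — differences are 3, 4, 5, … (increasing by 1 each time): 9, 12, 16, 21, 27 → 34.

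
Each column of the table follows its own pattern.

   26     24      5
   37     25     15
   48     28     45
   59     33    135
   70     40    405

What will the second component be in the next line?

Second component: differences are 1, 3, 5, … (increasing by 2 each time), so 24, 25, 28, 33, 40 → 49.

49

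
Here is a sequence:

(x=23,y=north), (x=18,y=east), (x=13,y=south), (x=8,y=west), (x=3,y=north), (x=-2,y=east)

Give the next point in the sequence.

X: −5 each step, so 23, 18, 13, 8, 3, -2 → -7.
Y: north, east, south, west, north, east → south (repeats north → east → south → west).
Putting it together: (x=-7,y=south).

(x=-7,y=south)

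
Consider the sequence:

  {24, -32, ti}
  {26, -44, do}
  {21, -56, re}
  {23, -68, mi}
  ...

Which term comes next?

First coordinate — alternating steps +2, −5, +2, −5, …: 24, 26, 21, 23 → 18.
Second coordinate goes -32, -44, -56, -68 → -80 (−12 each step).
Note — runs through the solfège scale do→ti: ti, do, re, mi → fa.
Combining the parts gives {18, -80, fa}.

{18, -80, fa}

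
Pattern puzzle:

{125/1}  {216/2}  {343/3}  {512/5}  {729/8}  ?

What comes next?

{1000/13}

For the first entry, perfect cubes: 5³, 6³, 7³, …: 125, 216, 343, 512, 729 → 1000.
Second entry goes 1, 2, 3, 5, 8 → 13 (each term is the sum of the two before it).
Putting it together: {1000/13}.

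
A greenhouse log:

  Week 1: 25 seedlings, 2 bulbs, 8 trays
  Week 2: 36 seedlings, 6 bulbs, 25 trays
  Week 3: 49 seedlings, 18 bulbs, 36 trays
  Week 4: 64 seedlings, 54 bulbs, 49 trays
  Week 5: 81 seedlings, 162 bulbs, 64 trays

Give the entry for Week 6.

For the seedlings, perfect squares: 5², 6², 7², …: 25, 36, 49, 64, 81 → 100.
Bulbs: ×3 each step; 2, 6, 18, 54, 162 → 486.
Trays: always the previous value of the seedlings, so 8, 25, 36, 49, 64 → 81.
Combining the parts gives 100 seedlings, 486 bulbs, 81 trays.

100 seedlings, 486 bulbs, 81 trays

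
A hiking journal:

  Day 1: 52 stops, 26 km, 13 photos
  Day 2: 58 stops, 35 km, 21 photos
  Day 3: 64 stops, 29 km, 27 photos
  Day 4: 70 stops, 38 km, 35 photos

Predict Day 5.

76 stops, 32 km, 41 photos

Stops — +6 each step: 52, 58, 64, 70 → 76.
Km: alternating steps +9, −6, +9, −6, …, so 26, 35, 29, 38 → 32.
Photos — alternating steps +8, +6, +8, +6, …: 13, 21, 27, 35 → 41.
Putting it together: 76 stops, 32 km, 41 photos.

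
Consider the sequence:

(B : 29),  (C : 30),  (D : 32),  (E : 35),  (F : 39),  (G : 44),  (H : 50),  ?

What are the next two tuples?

(I : 57), (J : 65)

Letter: letters move forward 1 place in the alphabet; B, C, D, E, F, G, H → I → J.
Second component: differences are 1, 2, 3, … (increasing by 1 each time), so 29, 30, 32, 35, 39, 44, 50 → 57 → 65.
So the next two tuples are (I : 57) and (J : 65).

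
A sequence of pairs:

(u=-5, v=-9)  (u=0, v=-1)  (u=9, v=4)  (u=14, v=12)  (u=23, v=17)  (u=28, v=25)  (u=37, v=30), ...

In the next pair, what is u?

U — alternating steps +5, +9, +5, +9, …: -5, 0, 9, 14, 23, 28, 37 → 42.

42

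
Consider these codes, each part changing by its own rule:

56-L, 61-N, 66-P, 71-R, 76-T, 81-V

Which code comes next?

86-X

First component: 56, 61, 66, 71, 76, 81 → 86 (+5 each step).
For the letter, letters move forward 2 places in the alphabet: L, N, P, R, T, V → X.
Putting it together: 86-X.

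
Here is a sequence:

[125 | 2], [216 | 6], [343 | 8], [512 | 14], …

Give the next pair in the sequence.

First coordinate: perfect cubes: 5³, 6³, 7³, …; 125, 216, 343, 512 → 729.
Second coordinate: each term is the sum of the two before it; 2, 6, 8, 14 → 22.
Combining the parts gives [729 | 22].

[729 | 22]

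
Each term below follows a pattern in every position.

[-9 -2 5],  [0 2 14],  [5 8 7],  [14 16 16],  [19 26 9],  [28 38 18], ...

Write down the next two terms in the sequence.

First entry: alternating steps +9, +5, +9, +5, …; -9, 0, 5, 14, 19, 28 → 33 → 42.
Second entry — differences are 4, 6, 8, … (increasing by 2 each time): -2, 2, 8, 16, 26, 38 → 52 → 68.
Third entry: alternating steps +9, −7, +9, −7, …, so 5, 14, 7, 16, 9, 18 → 11 → 20.
So the next two terms are [33 52 11] and [42 68 20].

[33 52 11], [42 68 20]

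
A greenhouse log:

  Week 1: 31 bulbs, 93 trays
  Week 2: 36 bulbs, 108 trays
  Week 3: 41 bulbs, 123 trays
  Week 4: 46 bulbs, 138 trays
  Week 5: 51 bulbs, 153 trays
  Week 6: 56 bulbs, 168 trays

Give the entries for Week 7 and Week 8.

Bulbs — +5 each step: 31, 36, 41, 46, 51, 56 → 61 → 66.
Trays goes 93, 108, 123, 138, 153, 168 → 183 → 198 (always 3 × the bulbs).
So the next two rows are 61 bulbs, 183 trays and 66 bulbs, 198 trays.

61 bulbs, 183 trays; 66 bulbs, 198 trays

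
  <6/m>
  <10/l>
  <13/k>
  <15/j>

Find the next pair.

<16/i>

First entry: 6, 10, 13, 15 → 16 (differences are 4, 3, 2, … (decreasing by 1 each time)).
Letter: m, l, k, j → i (letters move back 1 place in the alphabet).
Combining the parts gives <16/i>.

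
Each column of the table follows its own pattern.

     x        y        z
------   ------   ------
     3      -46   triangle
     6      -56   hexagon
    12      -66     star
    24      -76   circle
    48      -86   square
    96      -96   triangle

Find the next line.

Column x: ×2 each step, so 3, 6, 12, 24, 48, 96 → 192.
Column y: −10 each step, so -46, -56, -66, -76, -86, -96 → -106.
Column z: repeats triangle → hexagon → star → circle → square, so triangle, hexagon, star, circle, square, triangle → hexagon.
Putting it together: 192  -106  hexagon.

192  -106  hexagon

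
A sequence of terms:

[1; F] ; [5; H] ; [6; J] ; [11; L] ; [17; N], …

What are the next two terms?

[28; P], [45; R]

For the first slot, each term is the sum of the two before it: 1, 5, 6, 11, 17 → 28 → 45.
Letter: F, H, J, L, N → P → R (letters move forward 2 places in the alphabet).
Putting the parts together: [28; P] and then [45; R].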